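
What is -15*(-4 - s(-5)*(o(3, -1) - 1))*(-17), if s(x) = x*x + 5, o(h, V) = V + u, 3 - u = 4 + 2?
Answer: 37230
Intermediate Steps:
u = -3 (u = 3 - (4 + 2) = 3 - 1*6 = 3 - 6 = -3)
o(h, V) = -3 + V (o(h, V) = V - 3 = -3 + V)
s(x) = 5 + x² (s(x) = x² + 5 = 5 + x²)
-15*(-4 - s(-5)*(o(3, -1) - 1))*(-17) = -15*(-4 - (5 + (-5)²)*((-3 - 1) - 1))*(-17) = -15*(-4 - (5 + 25)*(-4 - 1))*(-17) = -15*(-4 - 30*(-5))*(-17) = -15*(-4 - 1*(-150))*(-17) = -15*(-4 + 150)*(-17) = -15*146*(-17) = -2190*(-17) = 37230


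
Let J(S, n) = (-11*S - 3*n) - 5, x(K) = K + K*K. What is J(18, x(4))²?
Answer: 69169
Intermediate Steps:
x(K) = K + K²
J(S, n) = -5 - 11*S - 3*n
J(18, x(4))² = (-5 - 11*18 - 12*(1 + 4))² = (-5 - 198 - 12*5)² = (-5 - 198 - 3*20)² = (-5 - 198 - 60)² = (-263)² = 69169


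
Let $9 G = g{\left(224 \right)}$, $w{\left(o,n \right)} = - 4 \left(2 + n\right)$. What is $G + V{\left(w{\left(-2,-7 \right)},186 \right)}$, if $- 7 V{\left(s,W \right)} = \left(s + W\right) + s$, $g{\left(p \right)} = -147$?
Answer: $- \frac{1021}{21} \approx -48.619$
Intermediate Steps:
$w{\left(o,n \right)} = -8 - 4 n$
$V{\left(s,W \right)} = - \frac{2 s}{7} - \frac{W}{7}$ ($V{\left(s,W \right)} = - \frac{\left(s + W\right) + s}{7} = - \frac{\left(W + s\right) + s}{7} = - \frac{W + 2 s}{7} = - \frac{2 s}{7} - \frac{W}{7}$)
$G = - \frac{49}{3}$ ($G = \frac{1}{9} \left(-147\right) = - \frac{49}{3} \approx -16.333$)
$G + V{\left(w{\left(-2,-7 \right)},186 \right)} = - \frac{49}{3} - \left(\frac{186}{7} + \frac{2 \left(-8 - -28\right)}{7}\right) = - \frac{49}{3} - \left(\frac{186}{7} + \frac{2 \left(-8 + 28\right)}{7}\right) = - \frac{49}{3} - \frac{226}{7} = - \frac{1021}{21}$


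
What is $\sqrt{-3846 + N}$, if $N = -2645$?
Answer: $i \sqrt{6491} \approx 80.567 i$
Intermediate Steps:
$\sqrt{-3846 + N} = \sqrt{-3846 - 2645} = \sqrt{-6491} = i \sqrt{6491}$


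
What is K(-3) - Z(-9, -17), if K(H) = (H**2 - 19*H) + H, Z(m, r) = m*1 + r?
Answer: 89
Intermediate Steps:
Z(m, r) = m + r
K(H) = H**2 - 18*H
K(-3) - Z(-9, -17) = -3*(-18 - 3) - (-9 - 17) = -3*(-21) - 1*(-26) = 63 + 26 = 89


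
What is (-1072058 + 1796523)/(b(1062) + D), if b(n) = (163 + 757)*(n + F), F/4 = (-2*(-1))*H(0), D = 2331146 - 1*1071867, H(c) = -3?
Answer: 724465/2214239 ≈ 0.32718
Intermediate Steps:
D = 1259279 (D = 2331146 - 1071867 = 1259279)
F = -24 (F = 4*(-2*(-1)*(-3)) = 4*(2*(-3)) = 4*(-6) = -24)
b(n) = -22080 + 920*n (b(n) = (163 + 757)*(n - 24) = 920*(-24 + n) = -22080 + 920*n)
(-1072058 + 1796523)/(b(1062) + D) = (-1072058 + 1796523)/((-22080 + 920*1062) + 1259279) = 724465/((-22080 + 977040) + 1259279) = 724465/(954960 + 1259279) = 724465/2214239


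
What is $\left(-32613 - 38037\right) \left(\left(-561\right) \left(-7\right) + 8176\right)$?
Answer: $-855076950$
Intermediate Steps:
$\left(-32613 - 38037\right) \left(\left(-561\right) \left(-7\right) + 8176\right) = - 70650 \left(3927 + 8176\right) = \left(-70650\right) 12103 = -855076950$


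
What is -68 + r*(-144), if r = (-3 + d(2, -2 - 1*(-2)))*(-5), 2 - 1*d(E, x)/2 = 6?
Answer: -7988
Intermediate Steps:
d(E, x) = -8 (d(E, x) = 4 - 2*6 = 4 - 12 = -8)
r = 55 (r = (-3 - 8)*(-5) = -11*(-5) = 55)
-68 + r*(-144) = -68 + 55*(-144) = -68 - 7920 = -7988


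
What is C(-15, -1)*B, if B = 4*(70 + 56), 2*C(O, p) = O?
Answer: -3780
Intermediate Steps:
C(O, p) = O/2
B = 504 (B = 4*126 = 504)
C(-15, -1)*B = ((½)*(-15))*504 = -15/2*504 = -3780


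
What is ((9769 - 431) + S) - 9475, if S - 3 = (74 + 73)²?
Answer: 21475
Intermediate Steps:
S = 21612 (S = 3 + (74 + 73)² = 3 + 147² = 3 + 21609 = 21612)
((9769 - 431) + S) - 9475 = ((9769 - 431) + 21612) - 9475 = (9338 + 21612) - 9475 = 30950 - 9475 = 21475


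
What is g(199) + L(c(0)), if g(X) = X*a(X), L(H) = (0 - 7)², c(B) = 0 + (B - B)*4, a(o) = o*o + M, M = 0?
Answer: 7880648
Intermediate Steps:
a(o) = o² (a(o) = o*o + 0 = o² + 0 = o²)
c(B) = 0 (c(B) = 0 + 0*4 = 0 + 0 = 0)
L(H) = 49 (L(H) = (-7)² = 49)
g(X) = X³ (g(X) = X*X² = X³)
g(199) + L(c(0)) = 199³ + 49 = 7880599 + 49 = 7880648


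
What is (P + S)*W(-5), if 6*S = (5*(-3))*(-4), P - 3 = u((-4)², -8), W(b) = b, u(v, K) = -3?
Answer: -50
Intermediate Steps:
P = 0 (P = 3 - 3 = 0)
S = 10 (S = ((5*(-3))*(-4))/6 = (-15*(-4))/6 = (⅙)*60 = 10)
(P + S)*W(-5) = (0 + 10)*(-5) = 10*(-5) = -50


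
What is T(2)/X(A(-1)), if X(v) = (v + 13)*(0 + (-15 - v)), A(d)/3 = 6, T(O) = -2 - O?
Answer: 4/1023 ≈ 0.0039101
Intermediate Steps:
A(d) = 18 (A(d) = 3*6 = 18)
X(v) = (-15 - v)*(13 + v) (X(v) = (13 + v)*(-15 - v) = (-15 - v)*(13 + v))
T(2)/X(A(-1)) = (-2 - 1*2)/(-195 - 1*18**2 - 28*18) = (-2 - 2)/(-195 - 1*324 - 504) = -4/(-195 - 324 - 504) = -4/(-1023) = -4*(-1/1023) = 4/1023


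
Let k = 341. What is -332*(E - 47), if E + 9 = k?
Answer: -94620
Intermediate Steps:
E = 332 (E = -9 + 341 = 332)
-332*(E - 47) = -332*(332 - 47) = -332*285 = -94620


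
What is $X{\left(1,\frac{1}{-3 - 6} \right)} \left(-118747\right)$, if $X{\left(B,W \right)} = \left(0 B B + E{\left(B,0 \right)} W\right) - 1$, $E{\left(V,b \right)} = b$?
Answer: $118747$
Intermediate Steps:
$X{\left(B,W \right)} = -1$ ($X{\left(B,W \right)} = \left(0 B B + 0 W\right) - 1 = \left(0 B + 0\right) - 1 = \left(0 + 0\right) - 1 = 0 - 1 = -1$)
$X{\left(1,\frac{1}{-3 - 6} \right)} \left(-118747\right) = \left(-1\right) \left(-118747\right) = 118747$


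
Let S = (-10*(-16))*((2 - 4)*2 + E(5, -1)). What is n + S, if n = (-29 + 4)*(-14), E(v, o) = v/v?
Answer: -130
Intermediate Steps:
E(v, o) = 1
S = -480 (S = (-10*(-16))*((2 - 4)*2 + 1) = 160*(-2*2 + 1) = 160*(-4 + 1) = 160*(-3) = -480)
n = 350 (n = -25*(-14) = 350)
n + S = 350 - 480 = -130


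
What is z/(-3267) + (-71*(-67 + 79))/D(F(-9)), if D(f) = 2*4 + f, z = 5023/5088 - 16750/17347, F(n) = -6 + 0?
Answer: -122837288545693/288350438112 ≈ -426.00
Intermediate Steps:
F(n) = -6
z = 1909981/88261536 (z = 5023*(1/5088) - 16750*1/17347 = 5023/5088 - 16750/17347 = 1909981/88261536 ≈ 0.021640)
D(f) = 8 + f
z/(-3267) + (-71*(-67 + 79))/D(F(-9)) = (1909981/88261536)/(-3267) + (-71*(-67 + 79))/(8 - 6) = (1909981/88261536)*(-1/3267) - 71*12/2 = -1909981/288350438112 - 852*½ = -1909981/288350438112 - 426 = -122837288545693/288350438112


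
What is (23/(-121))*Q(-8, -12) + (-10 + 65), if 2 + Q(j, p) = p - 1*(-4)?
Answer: 6885/121 ≈ 56.901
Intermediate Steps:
Q(j, p) = 2 + p (Q(j, p) = -2 + (p - 1*(-4)) = -2 + (p + 4) = -2 + (4 + p) = 2 + p)
(23/(-121))*Q(-8, -12) + (-10 + 65) = (23/(-121))*(2 - 12) + (-10 + 65) = (23*(-1/121))*(-10) + 55 = -23/121*(-10) + 55 = 230/121 + 55 = 6885/121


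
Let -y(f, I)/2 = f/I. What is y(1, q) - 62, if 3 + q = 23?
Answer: -621/10 ≈ -62.100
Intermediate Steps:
q = 20 (q = -3 + 23 = 20)
y(f, I) = -2*f/I
y(1, q) - 62 = -2*1/20 - 62 = -2*1*1/20 - 62 = -⅒ - 62 = -621/10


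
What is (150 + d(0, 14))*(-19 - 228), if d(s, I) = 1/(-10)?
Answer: -370253/10 ≈ -37025.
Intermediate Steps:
d(s, I) = -⅒
(150 + d(0, 14))*(-19 - 228) = (150 - ⅒)*(-19 - 228) = (1499/10)*(-247) = -370253/10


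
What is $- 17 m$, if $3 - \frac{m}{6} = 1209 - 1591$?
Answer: $-39270$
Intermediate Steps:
$m = 2310$ ($m = 18 - 6 \left(1209 - 1591\right) = 18 - -2292 = 18 + 2292 = 2310$)
$- 17 m = \left(-17\right) 2310 = -39270$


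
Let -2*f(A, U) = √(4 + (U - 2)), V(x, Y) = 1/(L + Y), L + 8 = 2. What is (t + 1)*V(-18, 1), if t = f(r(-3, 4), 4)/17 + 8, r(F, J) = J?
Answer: -9/5 + √6/170 ≈ -1.7856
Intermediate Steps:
L = -6 (L = -8 + 2 = -6)
V(x, Y) = 1/(-6 + Y)
f(A, U) = -√(2 + U)/2 (f(A, U) = -√(4 + (U - 2))/2 = -√(4 + (-2 + U))/2 = -√(2 + U)/2)
t = 8 - √6/34 (t = -√(2 + 4)/2/17 + 8 = -√6/2*(1/17) + 8 = -√6/34 + 8 = 8 - √6/34 ≈ 7.9280)
(t + 1)*V(-18, 1) = ((8 - √6/34) + 1)/(-6 + 1) = (9 - √6/34)/(-5) = (9 - √6/34)*(-⅕) = -9/5 + √6/170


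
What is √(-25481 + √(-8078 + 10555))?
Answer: √(-25481 + √2477) ≈ 159.47*I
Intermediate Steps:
√(-25481 + √(-8078 + 10555)) = √(-25481 + √2477)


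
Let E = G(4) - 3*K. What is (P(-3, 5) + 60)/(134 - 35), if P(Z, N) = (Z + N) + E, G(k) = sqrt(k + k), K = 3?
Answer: 53/99 + 2*sqrt(2)/99 ≈ 0.56392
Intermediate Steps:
G(k) = sqrt(2)*sqrt(k) (G(k) = sqrt(2*k) = sqrt(2)*sqrt(k))
E = -9 + 2*sqrt(2) (E = sqrt(2)*sqrt(4) - 3*3 = sqrt(2)*2 - 9 = 2*sqrt(2) - 9 = -9 + 2*sqrt(2) ≈ -6.1716)
P(Z, N) = -9 + N + Z + 2*sqrt(2) (P(Z, N) = (Z + N) + (-9 + 2*sqrt(2)) = (N + Z) + (-9 + 2*sqrt(2)) = -9 + N + Z + 2*sqrt(2))
(P(-3, 5) + 60)/(134 - 35) = ((-9 + 5 - 3 + 2*sqrt(2)) + 60)/(134 - 35) = ((-7 + 2*sqrt(2)) + 60)/99 = (53 + 2*sqrt(2))/99 = 53/99 + 2*sqrt(2)/99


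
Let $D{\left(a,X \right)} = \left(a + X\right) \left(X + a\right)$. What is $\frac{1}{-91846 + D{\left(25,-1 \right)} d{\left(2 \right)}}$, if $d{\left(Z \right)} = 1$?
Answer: $- \frac{1}{91270} \approx -1.0957 \cdot 10^{-5}$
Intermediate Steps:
$D{\left(a,X \right)} = \left(X + a\right)^{2}$ ($D{\left(a,X \right)} = \left(X + a\right) \left(X + a\right) = \left(X + a\right)^{2}$)
$\frac{1}{-91846 + D{\left(25,-1 \right)} d{\left(2 \right)}} = \frac{1}{-91846 + \left(-1 + 25\right)^{2} \cdot 1} = \frac{1}{-91846 + 24^{2} \cdot 1} = \frac{1}{-91846 + 576 \cdot 1} = \frac{1}{-91846 + 576} = \frac{1}{-91270} = - \frac{1}{91270}$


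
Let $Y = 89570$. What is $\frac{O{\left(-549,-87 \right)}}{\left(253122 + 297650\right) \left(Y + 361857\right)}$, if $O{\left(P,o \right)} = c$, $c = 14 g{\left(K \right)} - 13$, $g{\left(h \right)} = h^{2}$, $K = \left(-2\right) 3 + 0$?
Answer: $\frac{491}{248633351644} \approx 1.9748 \cdot 10^{-9}$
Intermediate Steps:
$K = -6$ ($K = -6 + 0 = -6$)
$c = 491$ ($c = 14 \left(-6\right)^{2} - 13 = 14 \cdot 36 - 13 = 504 - 13 = 491$)
$O{\left(P,o \right)} = 491$
$\frac{O{\left(-549,-87 \right)}}{\left(253122 + 297650\right) \left(Y + 361857\right)} = \frac{491}{\left(253122 + 297650\right) \left(89570 + 361857\right)} = \frac{491}{550772 \cdot 451427} = \frac{491}{248633351644}$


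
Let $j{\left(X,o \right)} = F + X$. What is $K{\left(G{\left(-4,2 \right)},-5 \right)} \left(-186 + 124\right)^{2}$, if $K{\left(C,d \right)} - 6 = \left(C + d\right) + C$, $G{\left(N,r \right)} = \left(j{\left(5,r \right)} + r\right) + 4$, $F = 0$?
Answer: $88412$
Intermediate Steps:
$j{\left(X,o \right)} = X$ ($j{\left(X,o \right)} = 0 + X = X$)
$G{\left(N,r \right)} = 9 + r$ ($G{\left(N,r \right)} = \left(5 + r\right) + 4 = 9 + r$)
$K{\left(C,d \right)} = 6 + d + 2 C$ ($K{\left(C,d \right)} = 6 + \left(\left(C + d\right) + C\right) = 6 + \left(d + 2 C\right) = 6 + d + 2 C$)
$K{\left(G{\left(-4,2 \right)},-5 \right)} \left(-186 + 124\right)^{2} = \left(6 - 5 + 2 \left(9 + 2\right)\right) \left(-186 + 124\right)^{2} = \left(6 - 5 + 2 \cdot 11\right) \left(-62\right)^{2} = \left(6 - 5 + 22\right) 3844 = 23 \cdot 3844 = 88412$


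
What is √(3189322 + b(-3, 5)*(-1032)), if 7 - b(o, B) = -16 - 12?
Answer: 13*√18658 ≈ 1775.7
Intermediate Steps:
b(o, B) = 35 (b(o, B) = 7 - (-16 - 12) = 7 - 1*(-28) = 7 + 28 = 35)
√(3189322 + b(-3, 5)*(-1032)) = √(3189322 + 35*(-1032)) = √(3189322 - 36120) = √3153202 = 13*√18658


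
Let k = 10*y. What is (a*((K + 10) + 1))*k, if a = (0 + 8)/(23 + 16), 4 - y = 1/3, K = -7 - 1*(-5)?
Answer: 880/13 ≈ 67.692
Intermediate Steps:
K = -2 (K = -7 + 5 = -2)
y = 11/3 (y = 4 - 1/3 = 11/3 ≈ 3.6667)
a = 8/39 ≈ 0.20513
k = 110/3 (k = 10*(11/3) = 110/3 ≈ 36.667)
(a*((K + 10) + 1))*k = (8*((-2 + 10) + 1)/39)*(110/3) = (8*(8 + 1)/39)*(110/3) = ((8/39)*9)*(110/3) = (24/13)*(110/3) = 880/13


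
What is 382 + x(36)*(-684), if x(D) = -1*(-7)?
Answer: -4406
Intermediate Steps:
x(D) = 7
382 + x(36)*(-684) = 382 + 7*(-684) = 382 - 4788 = -4406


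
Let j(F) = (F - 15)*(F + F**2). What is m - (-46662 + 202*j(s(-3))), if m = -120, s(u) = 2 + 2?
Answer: 90982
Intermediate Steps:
s(u) = 4
j(F) = (-15 + F)*(F + F**2)
m - (-46662 + 202*j(s(-3))) = -120 - (-46662 + 808*(-15 + 4**2 - 14*4)) = -120 - (-46662 + 808*(-15 + 16 - 56)) = -120 - 202/(1/(-231 + 4*(-55))) = -120 - 202/(1/(-231 - 220)) = -120 - 202/(1/(-451)) = -120 - 202/(-1/451) = -120 - 202*(-451) = -120 + 91102 = 90982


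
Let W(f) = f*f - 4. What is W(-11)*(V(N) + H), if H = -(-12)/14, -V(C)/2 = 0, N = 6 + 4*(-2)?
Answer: 702/7 ≈ 100.29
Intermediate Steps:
N = -2 (N = 6 - 8 = -2)
V(C) = 0 (V(C) = -2*0 = 0)
H = 6/7 (H = -(-12)/14 = -1*(-6/7) = 6/7 ≈ 0.85714)
W(f) = -4 + f² (W(f) = f² - 4 = -4 + f²)
W(-11)*(V(N) + H) = (-4 + (-11)²)*(0 + 6/7) = (-4 + 121)*(6/7) = 117*(6/7) = 702/7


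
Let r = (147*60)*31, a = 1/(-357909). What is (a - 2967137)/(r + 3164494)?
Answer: -530982518267/615230180913 ≈ -0.86306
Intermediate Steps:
a = -1/357909 ≈ -2.7940e-6
r = 273420 (r = 8820*31 = 273420)
(a - 2967137)/(r + 3164494) = (-1/357909 - 2967137)/(273420 + 3164494) = -1061965036534/357909/3437914 = -1061965036534/357909*1/3437914 = -530982518267/615230180913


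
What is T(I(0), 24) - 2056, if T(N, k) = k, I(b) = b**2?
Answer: -2032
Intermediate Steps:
T(I(0), 24) - 2056 = 24 - 2056 = -2032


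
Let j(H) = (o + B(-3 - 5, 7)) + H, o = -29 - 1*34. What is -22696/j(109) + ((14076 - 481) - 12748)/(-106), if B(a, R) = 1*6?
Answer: -612455/1378 ≈ -444.45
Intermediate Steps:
o = -63 (o = -29 - 34 = -63)
B(a, R) = 6
j(H) = -57 + H (j(H) = (-63 + 6) + H = -57 + H)
-22696/j(109) + ((14076 - 481) - 12748)/(-106) = -22696/(-57 + 109) + ((14076 - 481) - 12748)/(-106) = -22696/52 + (13595 - 12748)*(-1/106) = -22696*1/52 + 847*(-1/106) = -5674/13 - 847/106 = -612455/1378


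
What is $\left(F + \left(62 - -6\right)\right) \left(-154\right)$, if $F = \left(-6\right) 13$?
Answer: $1540$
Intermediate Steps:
$F = -78$
$\left(F + \left(62 - -6\right)\right) \left(-154\right) = \left(-78 + \left(62 - -6\right)\right) \left(-154\right) = \left(-78 + \left(62 + 6\right)\right) \left(-154\right) = \left(-78 + 68\right) \left(-154\right) = \left(-10\right) \left(-154\right) = 1540$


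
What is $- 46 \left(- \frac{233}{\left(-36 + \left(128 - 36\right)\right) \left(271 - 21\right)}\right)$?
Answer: $\frac{5359}{7000} \approx 0.76557$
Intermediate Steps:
$- 46 \left(- \frac{233}{\left(-36 + \left(128 - 36\right)\right) \left(271 - 21\right)}\right) = - 46 \left(- \frac{233}{\left(-36 + \left(128 - 36\right)\right) 250}\right) = - 46 \left(- \frac{233}{\left(-36 + 92\right) 250}\right) = - 46 \left(- \frac{233}{56 \cdot 250}\right) = - 46 \left(- \frac{233}{14000}\right) = - 46 \left(\left(-233\right) \frac{1}{14000}\right) = \left(-46\right) \left(- \frac{233}{14000}\right) = \frac{5359}{7000}$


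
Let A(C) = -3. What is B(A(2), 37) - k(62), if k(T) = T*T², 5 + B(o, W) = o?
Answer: -238336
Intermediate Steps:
B(o, W) = -5 + o
k(T) = T³
B(A(2), 37) - k(62) = (-5 - 3) - 1*62³ = -8 - 1*238328 = -8 - 238328 = -238336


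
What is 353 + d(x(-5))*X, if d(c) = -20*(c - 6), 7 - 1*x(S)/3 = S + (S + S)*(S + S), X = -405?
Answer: -2186647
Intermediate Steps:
x(S) = 21 - 12*S**2 - 3*S (x(S) = 21 - 3*(S + (S + S)*(S + S)) = 21 - 3*(S + (2*S)*(2*S)) = 21 - 3*(S + 4*S**2) = 21 + (-12*S**2 - 3*S) = 21 - 12*S**2 - 3*S)
d(c) = 120 - 20*c (d(c) = -20*(-6 + c) = 120 - 20*c)
353 + d(x(-5))*X = 353 + (120 - 20*(21 - 12*(-5)**2 - 3*(-5)))*(-405) = 353 + (120 - 20*(21 - 12*25 + 15))*(-405) = 353 + (120 - 20*(21 - 300 + 15))*(-405) = 353 + (120 - 20*(-264))*(-405) = 353 + (120 + 5280)*(-405) = 353 + 5400*(-405) = 353 - 2187000 = -2186647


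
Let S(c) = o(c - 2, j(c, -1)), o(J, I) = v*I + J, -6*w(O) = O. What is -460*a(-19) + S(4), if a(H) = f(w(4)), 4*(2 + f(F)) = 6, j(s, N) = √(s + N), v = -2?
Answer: 232 - 2*√3 ≈ 228.54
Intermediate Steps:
w(O) = -O/6
j(s, N) = √(N + s)
f(F) = -½ (f(F) = -2 + (¼)*6 = -2 + 3/2 = -½)
a(H) = -½
o(J, I) = J - 2*I (o(J, I) = -2*I + J = J - 2*I)
S(c) = -2 + c - 2*√(-1 + c) (S(c) = (c - 2) - 2*√(-1 + c) = (-2 + c) - 2*√(-1 + c) = -2 + c - 2*√(-1 + c))
-460*a(-19) + S(4) = -460*(-½) + (-2 + 4 - 2*√(-1 + 4)) = 230 + (-2 + 4 - 2*√3) = 230 + (2 - 2*√3) = 232 - 2*√3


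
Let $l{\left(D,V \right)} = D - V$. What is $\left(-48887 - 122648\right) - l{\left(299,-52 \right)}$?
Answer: $-171886$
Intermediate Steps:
$\left(-48887 - 122648\right) - l{\left(299,-52 \right)} = \left(-48887 - 122648\right) - \left(299 - -52\right) = \left(-48887 - 122648\right) - \left(299 + 52\right) = -171535 - 351 = -171886$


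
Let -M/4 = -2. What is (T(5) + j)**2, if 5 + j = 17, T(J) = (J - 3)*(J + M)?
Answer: 1444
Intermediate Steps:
M = 8 (M = -4*(-2) = 8)
T(J) = (-3 + J)*(8 + J) (T(J) = (J - 3)*(J + 8) = (-3 + J)*(8 + J))
j = 12 (j = -5 + 17 = 12)
(T(5) + j)**2 = ((-24 + 5**2 + 5*5) + 12)**2 = ((-24 + 25 + 25) + 12)**2 = (26 + 12)**2 = 38**2 = 1444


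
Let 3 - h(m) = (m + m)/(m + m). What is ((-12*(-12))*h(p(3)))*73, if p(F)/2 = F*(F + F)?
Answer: 21024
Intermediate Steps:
p(F) = 4*F**2 (p(F) = 2*(F*(F + F)) = 2*(F*(2*F)) = 2*(2*F**2) = 4*F**2)
h(m) = 2 (h(m) = 3 - (m + m)/(m + m) = 3 - 2*m/(2*m) = 3 - 2*m*1/(2*m) = 3 - 1*1 = 3 - 1 = 2)
((-12*(-12))*h(p(3)))*73 = (-12*(-12)*2)*73 = (144*2)*73 = 288*73 = 21024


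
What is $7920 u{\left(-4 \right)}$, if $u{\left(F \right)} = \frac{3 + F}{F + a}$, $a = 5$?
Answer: $-7920$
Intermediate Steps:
$u{\left(F \right)} = \frac{3 + F}{5 + F}$ ($u{\left(F \right)} = \frac{3 + F}{F + 5} = \frac{3 + F}{5 + F}$)
$7920 u{\left(-4 \right)} = 7920 \frac{3 - 4}{5 - 4} = 7920 \cdot 1^{-1} \left(-1\right) = 7920 \cdot 1 \left(-1\right) = 7920 \left(-1\right) = -7920$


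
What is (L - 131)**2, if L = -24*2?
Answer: 32041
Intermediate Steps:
L = -48
(L - 131)**2 = (-48 - 131)**2 = (-179)**2 = 32041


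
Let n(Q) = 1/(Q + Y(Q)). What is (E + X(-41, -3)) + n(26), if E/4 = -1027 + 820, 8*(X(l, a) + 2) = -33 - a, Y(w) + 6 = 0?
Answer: -8337/10 ≈ -833.70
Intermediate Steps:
Y(w) = -6 (Y(w) = -6 + 0 = -6)
X(l, a) = -49/8 - a/8 (X(l, a) = -2 + (-33 - a)/8 = -2 + (-33/8 - a/8) = -49/8 - a/8)
n(Q) = 1/(-6 + Q) (n(Q) = 1/(Q - 6) = 1/(-6 + Q))
E = -828 (E = 4*(-1027 + 820) = 4*(-207) = -828)
(E + X(-41, -3)) + n(26) = (-828 + (-49/8 - ⅛*(-3))) + 1/(-6 + 26) = (-828 + (-49/8 + 3/8)) + 1/20 = (-828 - 23/4) + 1/20 = -3335/4 + 1/20 = -8337/10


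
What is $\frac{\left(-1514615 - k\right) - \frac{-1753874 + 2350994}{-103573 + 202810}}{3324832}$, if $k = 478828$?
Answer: $- \frac{65941300037}{109982117728} \approx -0.59956$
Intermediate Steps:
$\frac{\left(-1514615 - k\right) - \frac{-1753874 + 2350994}{-103573 + 202810}}{3324832} = \frac{\left(-1514615 - 478828\right) - \frac{-1753874 + 2350994}{-103573 + 202810}}{3324832} = \left(\left(-1514615 - 478828\right) - \frac{597120}{99237}\right) \frac{1}{3324832} = \left(-1993443 - 597120 \cdot \frac{1}{99237}\right) \frac{1}{3324832} = \left(-1993443 - \frac{199040}{33079}\right) \frac{1}{3324832} = \left(- \frac{65941300037}{33079}\right) \frac{1}{3324832} = - \frac{65941300037}{109982117728}$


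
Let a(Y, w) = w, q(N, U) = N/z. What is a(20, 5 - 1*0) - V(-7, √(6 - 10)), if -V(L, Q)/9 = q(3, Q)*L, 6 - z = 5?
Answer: -184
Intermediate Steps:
z = 1 (z = 6 - 1*5 = 6 - 5 = 1)
q(N, U) = N (q(N, U) = N/1 = N*1 = N)
V(L, Q) = -27*L
a(20, 5 - 1*0) - V(-7, √(6 - 10)) = (5 - 1*0) - (-27)*(-7) = (5 + 0) - 1*189 = 5 - 189 = -184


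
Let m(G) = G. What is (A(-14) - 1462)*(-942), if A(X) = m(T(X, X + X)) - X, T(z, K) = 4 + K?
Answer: 1386624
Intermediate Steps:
A(X) = 4 + X (A(X) = (4 + (X + X)) - X = (4 + 2*X) - X = 4 + X)
(A(-14) - 1462)*(-942) = ((4 - 14) - 1462)*(-942) = (-10 - 1462)*(-942) = -1472*(-942) = 1386624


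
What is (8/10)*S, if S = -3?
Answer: -12/5 ≈ -2.4000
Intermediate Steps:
(8/10)*S = (8/10)*(-3) = ((1/10)*8)*(-3) = (4/5)*(-3) = -12/5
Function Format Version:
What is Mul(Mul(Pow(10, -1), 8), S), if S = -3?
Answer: Rational(-12, 5) ≈ -2.4000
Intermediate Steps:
Mul(Mul(Pow(10, -1), 8), S) = Mul(Mul(Pow(10, -1), 8), -3) = Mul(Mul(Rational(1, 10), 8), -3) = Mul(Rational(4, 5), -3) = Rational(-12, 5)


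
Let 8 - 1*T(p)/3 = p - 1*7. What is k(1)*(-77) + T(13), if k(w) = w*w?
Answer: -71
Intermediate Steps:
T(p) = 45 - 3*p (T(p) = 24 - 3*(p - 1*7) = 24 - 3*(p - 7) = 24 - 3*(-7 + p) = 24 + (21 - 3*p) = 45 - 3*p)
k(w) = w²
k(1)*(-77) + T(13) = 1²*(-77) + (45 - 3*13) = 1*(-77) + (45 - 39) = -77 + 6 = -71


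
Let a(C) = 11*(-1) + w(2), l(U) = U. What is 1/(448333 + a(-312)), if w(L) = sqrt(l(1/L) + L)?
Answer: 896644/401985231363 - sqrt(10)/401985231363 ≈ 2.2305e-6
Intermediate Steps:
w(L) = sqrt(L + 1/L) (w(L) = sqrt(1/L + L) = sqrt(L + 1/L))
a(C) = -11 + sqrt(10)/2 (a(C) = 11*(-1) + sqrt(2 + 1/2) = -11 + sqrt(2 + 1/2) = -11 + sqrt(5/2) = -11 + sqrt(10)/2)
1/(448333 + a(-312)) = 1/(448333 + (-11 + sqrt(10)/2)) = 1/(448322 + sqrt(10)/2)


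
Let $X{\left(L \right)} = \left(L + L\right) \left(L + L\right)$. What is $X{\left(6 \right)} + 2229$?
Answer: $2373$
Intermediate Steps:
$X{\left(L \right)} = 4 L^{2}$ ($X{\left(L \right)} = 2 L 2 L = 4 L^{2}$)
$X{\left(6 \right)} + 2229 = 4 \cdot 6^{2} + 2229 = 4 \cdot 36 + 2229 = 144 + 2229 = 2373$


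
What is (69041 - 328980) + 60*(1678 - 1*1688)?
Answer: -260539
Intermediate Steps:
(69041 - 328980) + 60*(1678 - 1*1688) = -259939 + 60*(1678 - 1688) = -259939 + 60*(-10) = -259939 - 600 = -260539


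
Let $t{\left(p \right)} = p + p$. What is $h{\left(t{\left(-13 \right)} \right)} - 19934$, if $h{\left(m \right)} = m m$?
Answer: $-19258$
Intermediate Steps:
$t{\left(p \right)} = 2 p$
$h{\left(m \right)} = m^{2}$
$h{\left(t{\left(-13 \right)} \right)} - 19934 = \left(2 \left(-13\right)\right)^{2} - 19934 = \left(-26\right)^{2} - 19934 = 676 - 19934 = -19258$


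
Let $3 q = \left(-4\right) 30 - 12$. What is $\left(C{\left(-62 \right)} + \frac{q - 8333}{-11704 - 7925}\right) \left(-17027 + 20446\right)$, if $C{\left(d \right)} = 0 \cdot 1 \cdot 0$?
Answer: $\frac{28640963}{19629} \approx 1459.1$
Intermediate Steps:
$q = -44$ ($q = \frac{\left(-4\right) 30 - 12}{3} = \frac{-120 - 12}{3} = \frac{1}{3} \left(-132\right) = -44$)
$C{\left(d \right)} = 0$ ($C{\left(d \right)} = 0 \cdot 0 = 0$)
$\left(C{\left(-62 \right)} + \frac{q - 8333}{-11704 - 7925}\right) \left(-17027 + 20446\right) = \left(0 + \frac{-44 - 8333}{-11704 - 7925}\right) \left(-17027 + 20446\right) = \left(0 - \frac{8377}{-19629}\right) 3419 = \left(0 - - \frac{8377}{19629}\right) 3419 = \left(0 + \frac{8377}{19629}\right) 3419 = \frac{8377}{19629} \cdot 3419 = \frac{28640963}{19629}$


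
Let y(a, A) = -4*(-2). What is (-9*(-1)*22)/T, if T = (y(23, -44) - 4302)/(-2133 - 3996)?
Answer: 606771/2147 ≈ 282.61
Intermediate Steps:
y(a, A) = 8
T = 4294/6129 (T = (8 - 4302)/(-2133 - 3996) = -4294/(-6129) = -4294*(-1/6129) = 4294/6129 ≈ 0.70060)
(-9*(-1)*22)/T = (-9*(-1)*22)/(4294/6129) = (9*22)*(6129/4294) = 198*(6129/4294) = 606771/2147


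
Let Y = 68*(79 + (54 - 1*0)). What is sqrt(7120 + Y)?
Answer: 6*sqrt(449) ≈ 127.14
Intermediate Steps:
Y = 9044 (Y = 68*(79 + (54 + 0)) = 68*(79 + 54) = 68*133 = 9044)
sqrt(7120 + Y) = sqrt(7120 + 9044) = sqrt(16164) = 6*sqrt(449)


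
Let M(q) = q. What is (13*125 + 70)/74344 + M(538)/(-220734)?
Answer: 167073529/8205124248 ≈ 0.020362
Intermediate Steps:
(13*125 + 70)/74344 + M(538)/(-220734) = (13*125 + 70)/74344 + 538/(-220734) = (1625 + 70)*(1/74344) + 538*(-1/220734) = 1695*(1/74344) - 269/110367 = 1695/74344 - 269/110367 = 167073529/8205124248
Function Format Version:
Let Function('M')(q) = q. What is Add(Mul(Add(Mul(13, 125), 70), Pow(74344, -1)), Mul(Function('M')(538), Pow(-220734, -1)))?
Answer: Rational(167073529, 8205124248) ≈ 0.020362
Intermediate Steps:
Add(Mul(Add(Mul(13, 125), 70), Pow(74344, -1)), Mul(Function('M')(538), Pow(-220734, -1))) = Add(Mul(Add(Mul(13, 125), 70), Pow(74344, -1)), Mul(538, Pow(-220734, -1))) = Add(Mul(Add(1625, 70), Rational(1, 74344)), Mul(538, Rational(-1, 220734))) = Add(Mul(1695, Rational(1, 74344)), Rational(-269, 110367)) = Add(Rational(1695, 74344), Rational(-269, 110367)) = Rational(167073529, 8205124248)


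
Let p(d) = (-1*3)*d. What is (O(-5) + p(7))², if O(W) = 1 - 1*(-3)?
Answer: 289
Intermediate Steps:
O(W) = 4 (O(W) = 1 + 3 = 4)
p(d) = -3*d
(O(-5) + p(7))² = (4 - 3*7)² = (4 - 21)² = (-17)² = 289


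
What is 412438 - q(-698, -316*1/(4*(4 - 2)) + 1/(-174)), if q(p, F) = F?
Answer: 35885543/87 ≈ 4.1248e+5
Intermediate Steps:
412438 - q(-698, -316*1/(4*(4 - 2)) + 1/(-174)) = 412438 - (-316*1/(4*(4 - 2)) + 1/(-174)) = 412438 - (-316/(2*4) + 1*(-1/174)) = 412438 - (-316/8 - 1/174) = 412438 - (-316*⅛ - 1/174) = 412438 - (-79/2 - 1/174) = 412438 - 1*(-3437/87) = 412438 + 3437/87 = 35885543/87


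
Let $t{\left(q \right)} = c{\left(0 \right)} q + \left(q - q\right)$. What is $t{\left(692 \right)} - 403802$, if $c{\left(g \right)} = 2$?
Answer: $-402418$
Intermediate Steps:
$t{\left(q \right)} = 2 q$ ($t{\left(q \right)} = 2 q + \left(q - q\right) = 2 q + 0 = 2 q$)
$t{\left(692 \right)} - 403802 = 2 \cdot 692 - 403802 = 1384 - 403802 = -402418$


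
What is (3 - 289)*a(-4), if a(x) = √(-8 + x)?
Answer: -572*I*√3 ≈ -990.73*I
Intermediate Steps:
(3 - 289)*a(-4) = (3 - 289)*√(-8 - 4) = -572*I*√3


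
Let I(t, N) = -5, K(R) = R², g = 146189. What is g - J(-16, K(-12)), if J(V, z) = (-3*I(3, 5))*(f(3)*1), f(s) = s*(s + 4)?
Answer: 145874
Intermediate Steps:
f(s) = s*(4 + s)
J(V, z) = 315 (J(V, z) = (-3*(-5))*((3*(4 + 3))*1) = 15*((3*7)*1) = 15*(21*1) = 15*21 = 315)
g - J(-16, K(-12)) = 146189 - 1*315 = 146189 - 315 = 145874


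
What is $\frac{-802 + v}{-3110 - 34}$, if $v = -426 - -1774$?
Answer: $- \frac{91}{524} \approx -0.17366$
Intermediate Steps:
$v = 1348$ ($v = -426 + 1774 = 1348$)
$\frac{-802 + v}{-3110 - 34} = \frac{-802 + 1348}{-3110 - 34} = \frac{546}{-3110 + \left(-1677 + 1643\right)} = \frac{546}{-3110 - 34} = \frac{546}{-3144} = 546 \left(- \frac{1}{3144}\right) = - \frac{91}{524}$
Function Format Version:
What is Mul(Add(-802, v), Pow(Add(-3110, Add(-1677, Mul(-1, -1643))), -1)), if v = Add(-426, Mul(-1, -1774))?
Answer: Rational(-91, 524) ≈ -0.17366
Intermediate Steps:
v = 1348 (v = Add(-426, 1774) = 1348)
Mul(Add(-802, v), Pow(Add(-3110, Add(-1677, Mul(-1, -1643))), -1)) = Mul(Add(-802, 1348), Pow(Add(-3110, Add(-1677, Mul(-1, -1643))), -1)) = Mul(546, Pow(Add(-3110, Add(-1677, 1643)), -1)) = Mul(546, Pow(Add(-3110, -34), -1)) = Mul(546, Pow(-3144, -1)) = Mul(546, Rational(-1, 3144)) = Rational(-91, 524)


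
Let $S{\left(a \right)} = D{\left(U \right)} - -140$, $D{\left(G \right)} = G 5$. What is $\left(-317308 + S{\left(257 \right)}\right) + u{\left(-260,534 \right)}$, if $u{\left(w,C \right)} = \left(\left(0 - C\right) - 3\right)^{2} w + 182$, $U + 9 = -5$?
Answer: $-75292996$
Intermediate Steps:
$U = -14$ ($U = -9 - 5 = -14$)
$u{\left(w,C \right)} = 182 + w \left(-3 - C\right)^{2}$ ($u{\left(w,C \right)} = \left(- C - 3\right)^{2} w + 182 = \left(-3 - C\right)^{2} w + 182 = w \left(-3 - C\right)^{2} + 182 = 182 + w \left(-3 - C\right)^{2}$)
$D{\left(G \right)} = 5 G$
$S{\left(a \right)} = 70$ ($S{\left(a \right)} = 5 \left(-14\right) - -140 = -70 + 140 = 70$)
$\left(-317308 + S{\left(257 \right)}\right) + u{\left(-260,534 \right)} = \left(-317308 + 70\right) + \left(182 - 260 \left(3 + 534\right)^{2}\right) = -317238 + \left(182 - 260 \cdot 537^{2}\right) = -317238 + \left(182 - 74975940\right) = -317238 - 74975758 = -75292996$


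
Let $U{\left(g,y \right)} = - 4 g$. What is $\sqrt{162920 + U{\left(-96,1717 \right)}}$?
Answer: $2 \sqrt{40826} \approx 404.11$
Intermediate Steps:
$\sqrt{162920 + U{\left(-96,1717 \right)}} = \sqrt{162920 - -384} = \sqrt{162920 + 384} = \sqrt{163304} = 2 \sqrt{40826}$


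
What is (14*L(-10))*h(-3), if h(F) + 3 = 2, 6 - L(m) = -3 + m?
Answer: -266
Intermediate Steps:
L(m) = 9 - m (L(m) = 6 - (-3 + m) = 6 + (3 - m) = 9 - m)
h(F) = -1 (h(F) = -3 + 2 = -1)
(14*L(-10))*h(-3) = (14*(9 - 1*(-10)))*(-1) = (14*(9 + 10))*(-1) = (14*19)*(-1) = 266*(-1) = -266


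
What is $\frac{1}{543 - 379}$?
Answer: $\frac{1}{164} \approx 0.0060976$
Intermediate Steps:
$\frac{1}{543 - 379} = \frac{1}{164}$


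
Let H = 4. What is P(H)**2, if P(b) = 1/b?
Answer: 1/16 ≈ 0.062500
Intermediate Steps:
P(H)**2 = (1/4)**2 = 1/16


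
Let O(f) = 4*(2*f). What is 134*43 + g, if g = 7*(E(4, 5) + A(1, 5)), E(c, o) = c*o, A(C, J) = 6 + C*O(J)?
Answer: 6224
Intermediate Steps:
O(f) = 8*f
A(C, J) = 6 + 8*C*J (A(C, J) = 6 + C*(8*J) = 6 + 8*C*J)
g = 462 (g = 7*(4*5 + (6 + 8*1*5)) = 7*(20 + (6 + 40)) = 7*(20 + 46) = 7*66 = 462)
134*43 + g = 134*43 + 462 = 5762 + 462 = 6224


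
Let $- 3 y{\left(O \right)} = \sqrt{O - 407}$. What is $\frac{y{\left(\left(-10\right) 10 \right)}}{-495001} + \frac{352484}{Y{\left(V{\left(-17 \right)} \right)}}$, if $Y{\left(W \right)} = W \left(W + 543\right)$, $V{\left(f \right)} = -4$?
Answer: $- \frac{8011}{49} + \frac{i \sqrt{3}}{114231} \approx -163.49 + 1.5163 \cdot 10^{-5} i$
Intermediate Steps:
$y{\left(O \right)} = - \frac{\sqrt{-407 + O}}{3}$ ($y{\left(O \right)} = - \frac{\sqrt{O - 407}}{3} = - \frac{\sqrt{-407 + O}}{3}$)
$Y{\left(W \right)} = W \left(543 + W\right)$
$\frac{y{\left(\left(-10\right) 10 \right)}}{-495001} + \frac{352484}{Y{\left(V{\left(-17 \right)} \right)}} = \frac{\left(- \frac{1}{3}\right) \sqrt{-407 - 100}}{-495001} + \frac{352484}{\left(-4\right) \left(543 - 4\right)} = - \frac{\sqrt{-407 - 100}}{3} \left(- \frac{1}{495001}\right) + \frac{352484}{\left(-4\right) 539} = - \frac{\sqrt{-507}}{3} \left(- \frac{1}{495001}\right) + \frac{352484}{-2156} = - \frac{13 i \sqrt{3}}{3} \left(- \frac{1}{495001}\right) + 352484 \left(- \frac{1}{2156}\right) = - \frac{13 i \sqrt{3}}{3} \left(- \frac{1}{495001}\right) - \frac{8011}{49} = \frac{i \sqrt{3}}{114231} - \frac{8011}{49} = - \frac{8011}{49} + \frac{i \sqrt{3}}{114231}$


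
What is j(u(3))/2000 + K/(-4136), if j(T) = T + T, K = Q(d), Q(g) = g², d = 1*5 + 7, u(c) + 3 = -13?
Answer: -3284/64625 ≈ -0.050816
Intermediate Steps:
u(c) = -16 (u(c) = -3 - 13 = -16)
d = 12 (d = 5 + 7 = 12)
K = 144 (K = 12² = 144)
j(T) = 2*T
j(u(3))/2000 + K/(-4136) = (2*(-16))/2000 + 144/(-4136) = -32*1/2000 + 144*(-1/4136) = -2/125 - 18/517 = -3284/64625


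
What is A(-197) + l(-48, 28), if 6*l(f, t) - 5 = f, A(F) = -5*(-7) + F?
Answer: -1015/6 ≈ -169.17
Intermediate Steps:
A(F) = 35 + F
l(f, t) = ⅚ + f/6
A(-197) + l(-48, 28) = (35 - 197) + (⅚ + (⅙)*(-48)) = -162 + (⅚ - 8) = -162 - 43/6 = -1015/6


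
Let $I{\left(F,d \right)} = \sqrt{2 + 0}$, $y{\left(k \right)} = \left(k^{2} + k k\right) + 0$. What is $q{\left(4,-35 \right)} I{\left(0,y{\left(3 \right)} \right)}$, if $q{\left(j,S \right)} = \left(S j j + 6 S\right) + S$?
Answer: $- 805 \sqrt{2} \approx -1138.4$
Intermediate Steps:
$y{\left(k \right)} = 2 k^{2}$ ($y{\left(k \right)} = \left(k^{2} + k^{2}\right) + 0 = 2 k^{2} + 0 = 2 k^{2}$)
$I{\left(F,d \right)} = \sqrt{2}$
$q{\left(j,S \right)} = 7 S + S j^{2}$ ($q{\left(j,S \right)} = \left(S j^{2} + 6 S\right) + S = \left(6 S + S j^{2}\right) + S = 7 S + S j^{2}$)
$q{\left(4,-35 \right)} I{\left(0,y{\left(3 \right)} \right)} = - 35 \left(7 + 4^{2}\right) \sqrt{2} = - 35 \left(7 + 16\right) \sqrt{2} = \left(-35\right) 23 \sqrt{2} = - 805 \sqrt{2}$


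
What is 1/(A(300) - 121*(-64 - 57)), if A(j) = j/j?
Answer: 1/14642 ≈ 6.8297e-5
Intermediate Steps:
A(j) = 1
1/(A(300) - 121*(-64 - 57)) = 1/(1 - 121*(-64 - 57)) = 1/(1 - 121*(-121)) = 1/(1 + 14641) = 1/14642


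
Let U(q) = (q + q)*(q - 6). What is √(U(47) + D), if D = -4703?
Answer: I*√849 ≈ 29.138*I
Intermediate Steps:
U(q) = 2*q*(-6 + q) (U(q) = (2*q)*(-6 + q) = 2*q*(-6 + q))
√(U(47) + D) = √(2*47*(-6 + 47) - 4703) = √(2*47*41 - 4703) = √(3854 - 4703) = √(-849) = I*√849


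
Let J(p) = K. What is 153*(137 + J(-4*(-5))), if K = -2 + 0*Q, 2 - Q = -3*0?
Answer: 20655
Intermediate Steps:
Q = 2 (Q = 2 - (-3)*0 = 2 - 1*0 = 2 + 0 = 2)
K = -2 (K = -2 + 0*2 = -2 + 0 = -2)
J(p) = -2
153*(137 + J(-4*(-5))) = 153*(137 - 2) = 153*135 = 20655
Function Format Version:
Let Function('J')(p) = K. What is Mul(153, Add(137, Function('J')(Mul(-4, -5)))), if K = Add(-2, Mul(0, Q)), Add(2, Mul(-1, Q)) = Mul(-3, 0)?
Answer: 20655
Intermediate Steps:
Q = 2 (Q = Add(2, Mul(-1, Mul(-3, 0))) = Add(2, Mul(-1, 0)) = Add(2, 0) = 2)
K = -2 (K = Add(-2, Mul(0, 2)) = Add(-2, 0) = -2)
Function('J')(p) = -2
Mul(153, Add(137, Function('J')(Mul(-4, -5)))) = Mul(153, Add(137, -2)) = Mul(153, 135) = 20655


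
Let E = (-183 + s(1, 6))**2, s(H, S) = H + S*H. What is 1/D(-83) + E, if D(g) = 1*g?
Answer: 2571007/83 ≈ 30976.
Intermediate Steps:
s(H, S) = H + H*S
D(g) = g
E = 30976 (E = (-183 + 1*(1 + 6))**2 = (-183 + 1*7)**2 = (-183 + 7)**2 = (-176)**2 = 30976)
1/D(-83) + E = 1/(-83) + 30976 = -1/83 + 30976 = 2571007/83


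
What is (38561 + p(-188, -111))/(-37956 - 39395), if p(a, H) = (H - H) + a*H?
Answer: -59429/77351 ≈ -0.76830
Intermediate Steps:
p(a, H) = H*a (p(a, H) = 0 + H*a = H*a)
(38561 + p(-188, -111))/(-37956 - 39395) = (38561 - 111*(-188))/(-37956 - 39395) = (38561 + 20868)/(-77351) = 59429*(-1/77351) = -59429/77351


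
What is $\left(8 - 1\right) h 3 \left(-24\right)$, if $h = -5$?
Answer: $2520$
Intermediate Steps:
$\left(8 - 1\right) h 3 \left(-24\right) = \left(8 - 1\right) \left(\left(-5\right) 3\right) \left(-24\right) = 7 \left(-15\right) \left(-24\right) = \left(-105\right) \left(-24\right) = 2520$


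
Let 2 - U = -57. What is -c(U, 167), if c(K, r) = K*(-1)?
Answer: 59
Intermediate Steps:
U = 59 (U = 2 - 1*(-57) = 2 + 57 = 59)
c(K, r) = -K
-c(U, 167) = -(-1)*59 = -1*(-59) = 59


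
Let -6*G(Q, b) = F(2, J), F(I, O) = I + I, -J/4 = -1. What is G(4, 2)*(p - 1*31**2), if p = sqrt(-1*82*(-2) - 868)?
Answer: 1922/3 - 16*I*sqrt(11)/3 ≈ 640.67 - 17.689*I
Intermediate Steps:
J = 4 (J = -4*(-1) = 4)
F(I, O) = 2*I
G(Q, b) = -2/3
p = 8*I*sqrt(11) (p = sqrt(-82*(-2) - 868) = sqrt(164 - 868) = sqrt(-704) = 8*I*sqrt(11) ≈ 26.533*I)
G(4, 2)*(p - 1*31**2) = -2*(8*I*sqrt(11) - 1*31**2)/3 = -2*(8*I*sqrt(11) - 1*961)/3 = -2*(8*I*sqrt(11) - 961)/3 = -2*(-961 + 8*I*sqrt(11))/3 = 1922/3 - 16*I*sqrt(11)/3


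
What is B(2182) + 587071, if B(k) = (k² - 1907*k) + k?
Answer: 1189303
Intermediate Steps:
B(k) = k² - 1906*k
B(2182) + 587071 = 2182*(-1906 + 2182) + 587071 = 2182*276 + 587071 = 602232 + 587071 = 1189303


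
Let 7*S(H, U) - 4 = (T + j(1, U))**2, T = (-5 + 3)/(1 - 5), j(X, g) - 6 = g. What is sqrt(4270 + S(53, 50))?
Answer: 3*sqrt(102935)/14 ≈ 68.750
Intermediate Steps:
j(X, g) = 6 + g
T = 1/2 (T = -2/(-4) = -2*(-1/4) = 1/2 ≈ 0.50000)
S(H, U) = 4/7 + (13/2 + U)**2/7 (S(H, U) = 4/7 + (1/2 + (6 + U))**2/7 = 4/7 + (13/2 + U)**2/7)
sqrt(4270 + S(53, 50)) = sqrt(4270 + (4/7 + (13 + 2*50)**2/28)) = sqrt(4270 + (4/7 + (13 + 100)**2/28)) = sqrt(4270 + (4/7 + (1/28)*113**2)) = sqrt(4270 + (4/7 + (1/28)*12769)) = sqrt(4270 + (4/7 + 12769/28)) = sqrt(4270 + 12785/28) = sqrt(132345/28) = 3*sqrt(102935)/14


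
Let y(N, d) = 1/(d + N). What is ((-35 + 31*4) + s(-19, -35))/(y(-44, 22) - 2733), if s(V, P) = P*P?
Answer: -28908/60127 ≈ -0.48078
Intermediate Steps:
y(N, d) = 1/(N + d)
s(V, P) = P²
((-35 + 31*4) + s(-19, -35))/(y(-44, 22) - 2733) = ((-35 + 31*4) + (-35)²)/(1/(-44 + 22) - 2733) = ((-35 + 124) + 1225)/(1/(-22) - 2733) = (89 + 1225)/(-1/22 - 2733) = 1314/(-60127/22) = 1314*(-22/60127) = -28908/60127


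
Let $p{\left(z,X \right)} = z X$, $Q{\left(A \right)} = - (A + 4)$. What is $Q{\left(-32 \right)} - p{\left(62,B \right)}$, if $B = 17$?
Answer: $-1026$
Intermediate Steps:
$Q{\left(A \right)} = -4 - A$ ($Q{\left(A \right)} = - (4 + A) = -4 - A$)
$p{\left(z,X \right)} = X z$
$Q{\left(-32 \right)} - p{\left(62,B \right)} = \left(-4 - -32\right) - 17 \cdot 62 = \left(-4 + 32\right) - 1054 = 28 - 1054 = -1026$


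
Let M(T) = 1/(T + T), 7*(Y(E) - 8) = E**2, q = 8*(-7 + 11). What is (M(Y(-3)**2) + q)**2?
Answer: 73142661601/71402500 ≈ 1024.4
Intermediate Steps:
q = 32 (q = 8*4 = 32)
Y(E) = 8 + E**2/7
M(T) = 1/(2*T)
(M(Y(-3)**2) + q)**2 = (1/(2*((8 + (1/7)*(-3)**2)**2)) + 32)**2 = (1/(2*((8 + (1/7)*9)**2)) + 32)**2 = (1/(2*((8 + 9/7)**2)) + 32)**2 = (1/(2*((65/7)**2)) + 32)**2 = (1/(2*(4225/49)) + 32)**2 = ((1/2)*(49/4225) + 32)**2 = (49/8450 + 32)**2 = (270449/8450)**2 = 73142661601/71402500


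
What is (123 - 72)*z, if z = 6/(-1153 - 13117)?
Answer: -153/7135 ≈ -0.021444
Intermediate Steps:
z = -3/7135 (z = 6/(-14270) = -1/14270*6 = -3/7135 ≈ -0.00042046)
(123 - 72)*z = (123 - 72)*(-3/7135) = 51*(-3/7135) = -153/7135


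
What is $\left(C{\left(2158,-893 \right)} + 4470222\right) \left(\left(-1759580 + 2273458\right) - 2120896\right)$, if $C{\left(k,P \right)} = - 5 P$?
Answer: $-7190902553366$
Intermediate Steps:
$\left(C{\left(2158,-893 \right)} + 4470222\right) \left(\left(-1759580 + 2273458\right) - 2120896\right) = \left(\left(-5\right) \left(-893\right) + 4470222\right) \left(\left(-1759580 + 2273458\right) - 2120896\right) = \left(4465 + 4470222\right) \left(513878 - 2120896\right) = 4474687 \left(-1607018\right) = -7190902553366$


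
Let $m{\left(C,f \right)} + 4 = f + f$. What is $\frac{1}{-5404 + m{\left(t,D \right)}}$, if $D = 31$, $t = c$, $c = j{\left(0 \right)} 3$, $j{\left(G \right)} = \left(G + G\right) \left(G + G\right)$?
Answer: $- \frac{1}{5346} \approx -0.00018706$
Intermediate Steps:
$j{\left(G \right)} = 4 G^{2}$ ($j{\left(G \right)} = 2 G 2 G = 4 G^{2}$)
$c = 0$ ($c = 4 \cdot 0^{2} \cdot 3 = 4 \cdot 0 \cdot 3 = 0 \cdot 3 = 0$)
$t = 0$
$m{\left(C,f \right)} = -4 + 2 f$ ($m{\left(C,f \right)} = -4 + \left(f + f\right) = -4 + 2 f$)
$\frac{1}{-5404 + m{\left(t,D \right)}} = \frac{1}{-5404 + \left(-4 + 2 \cdot 31\right)} = \frac{1}{-5404 + \left(-4 + 62\right)} = \frac{1}{-5404 + 58} = \frac{1}{-5346} = - \frac{1}{5346}$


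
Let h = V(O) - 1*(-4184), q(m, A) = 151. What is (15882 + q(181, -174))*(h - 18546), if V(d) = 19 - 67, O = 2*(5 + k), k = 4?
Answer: -231035530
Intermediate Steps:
O = 18 (O = 2*(5 + 4) = 2*9 = 18)
V(d) = -48
h = 4136 (h = -48 - 1*(-4184) = -48 + 4184 = 4136)
(15882 + q(181, -174))*(h - 18546) = (15882 + 151)*(4136 - 18546) = 16033*(-14410) = -231035530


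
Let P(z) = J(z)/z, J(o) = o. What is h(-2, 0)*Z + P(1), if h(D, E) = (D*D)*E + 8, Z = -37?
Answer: -295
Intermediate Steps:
P(z) = 1 (P(z) = z/z = 1)
h(D, E) = 8 + E*D**2 (h(D, E) = D**2*E + 8 = E*D**2 + 8 = 8 + E*D**2)
h(-2, 0)*Z + P(1) = (8 + 0*(-2)**2)*(-37) + 1 = (8 + 0*4)*(-37) + 1 = (8 + 0)*(-37) + 1 = 8*(-37) + 1 = -296 + 1 = -295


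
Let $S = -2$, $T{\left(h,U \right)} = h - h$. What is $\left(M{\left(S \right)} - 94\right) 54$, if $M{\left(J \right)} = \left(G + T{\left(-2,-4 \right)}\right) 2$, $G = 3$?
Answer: $-4752$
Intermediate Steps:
$T{\left(h,U \right)} = 0$
$M{\left(J \right)} = 6$ ($M{\left(J \right)} = \left(3 + 0\right) 2 = 3 \cdot 2 = 6$)
$\left(M{\left(S \right)} - 94\right) 54 = \left(6 - 94\right) 54 = \left(-88\right) 54 = -4752$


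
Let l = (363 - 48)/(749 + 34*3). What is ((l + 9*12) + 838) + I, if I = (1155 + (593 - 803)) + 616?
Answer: 2133772/851 ≈ 2507.4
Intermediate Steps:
l = 315/851 (l = 315/(749 + 102) = 315/851 ≈ 0.37015)
I = 1561 (I = (1155 - 210) + 616 = 945 + 616 = 1561)
((l + 9*12) + 838) + I = ((315/851 + 9*12) + 838) + 1561 = ((315/851 + 108) + 838) + 1561 = (92223/851 + 838) + 1561 = 805361/851 + 1561 = 2133772/851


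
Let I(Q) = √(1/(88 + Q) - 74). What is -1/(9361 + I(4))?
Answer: -861212/8061812339 + 2*I*√156561/8061812339 ≈ -0.00010683 + 9.8161e-8*I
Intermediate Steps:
I(Q) = √(-74 + 1/(88 + Q))
-1/(9361 + I(4)) = -1/(9361 + √((-6511 - 74*4)/(88 + 4))) = -1/(9361 + √((-6511 - 296)/92)) = -1/(9361 + √((1/92)*(-6807))) = -1/(9361 + √(-6807/92)) = -1/(9361 + I*√156561/46)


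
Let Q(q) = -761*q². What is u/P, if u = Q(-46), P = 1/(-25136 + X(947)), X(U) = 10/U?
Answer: 38330658863832/947 ≈ 4.0476e+10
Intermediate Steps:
P = -947/23803782 (P = 1/(-25136 + 10/947) = 1/(-23803782/947) = -947/23803782 ≈ -3.9784e-5)
u = -1610276 (u = -761*(-46)² = -761*2116 = -1610276)
u/P = -1610276/(-947/23803782) = -1610276*(-23803782/947) = 38330658863832/947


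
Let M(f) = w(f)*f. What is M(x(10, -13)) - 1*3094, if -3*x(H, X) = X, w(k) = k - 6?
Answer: -27911/9 ≈ -3101.2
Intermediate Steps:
w(k) = -6 + k
x(H, X) = -X/3
M(f) = f*(-6 + f) (M(f) = (-6 + f)*f = f*(-6 + f))
M(x(10, -13)) - 1*3094 = (-⅓*(-13))*(-6 - ⅓*(-13)) - 1*3094 = 13*(-6 + 13/3)/3 - 3094 = (13/3)*(-5/3) - 3094 = -65/9 - 3094 = -27911/9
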